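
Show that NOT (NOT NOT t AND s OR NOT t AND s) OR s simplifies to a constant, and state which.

NOT (NOT NOT t AND s OR NOT t AND s) OR s
= NOT (t AND s OR NOT t AND s) OR s   [double negation]
= NOT s OR s   [distribution]
= TRUE   [complement]

TRUE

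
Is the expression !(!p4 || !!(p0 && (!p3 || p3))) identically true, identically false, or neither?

neither

!(!p4 || !!(p0 && (!p3 || p3)))
= !(!p4 || !!p0)   (complement / identity)
= p4 && !p0   (De Morgan)
This depends on p0, p4, so it is not a constant.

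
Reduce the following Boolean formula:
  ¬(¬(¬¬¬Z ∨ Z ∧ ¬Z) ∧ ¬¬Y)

¬Z ∨ ¬Y

¬(¬(¬¬¬Z ∨ Z ∧ ¬Z) ∧ ¬¬Y)
= ¬¬¬Z ∨ Z ∧ ¬Z ∨ ¬Y   (De Morgan)
= ¬¬¬Z ∨ ¬Y   (complement / identity)
= ¬Z ∨ ¬Y   (double negation)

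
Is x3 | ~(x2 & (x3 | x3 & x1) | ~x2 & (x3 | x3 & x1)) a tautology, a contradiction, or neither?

tautology

x3 | ~(x2 & (x3 | x3 & x1) | ~x2 & (x3 | x3 & x1))
= x3 | ~(x3 | x3 & x1)
= x3 | ~x3
= 1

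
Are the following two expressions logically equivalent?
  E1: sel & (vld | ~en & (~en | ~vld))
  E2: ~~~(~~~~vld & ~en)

No

E1: sel & (vld | ~en & (~en | ~vld))
    = sel & (vld | ~en)
E2: ~~~(~~~~vld & ~en)
    = ~~~(~~vld & ~en)
    = ~(~~vld & ~en)
    = ~vld | en
These differ: at en=1, sel=0, vld=0, E1 = 0 but E2 = 1.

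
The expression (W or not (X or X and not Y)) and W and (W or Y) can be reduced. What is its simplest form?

(W or not (X or X and not Y)) and W and (W or Y)
= (W or not (X or X and not Y)) and W   — absorption
= (W or not X) and W   — absorption
= W   — absorption

W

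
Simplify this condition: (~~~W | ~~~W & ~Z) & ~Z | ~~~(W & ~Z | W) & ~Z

~W & ~Z

(~~~W | ~~~W & ~Z) & ~Z | ~~~(W & ~Z | W) & ~Z
= ~~~W & ~Z | ~~~(W & ~Z | W) & ~Z   [absorption]
= ~~~W & ~Z | ~~~W & ~Z   [absorption]
= ~~~W & ~Z   [idempotence]
= ~W & ~Z   [double negation]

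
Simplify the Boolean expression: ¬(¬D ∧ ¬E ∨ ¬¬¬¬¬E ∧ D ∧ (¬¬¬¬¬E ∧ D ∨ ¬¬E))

E

¬(¬D ∧ ¬E ∨ ¬¬¬¬¬E ∧ D ∧ (¬¬¬¬¬E ∧ D ∨ ¬¬E))
= ¬(¬D ∧ ¬E ∨ ¬¬¬¬¬E ∧ D ∧ (¬¬¬¬¬E ∧ D ∨ E))   [double negation]
= ¬(¬D ∧ ¬E ∨ ¬¬¬¬¬E ∧ D)   [absorption]
= ¬(¬D ∧ ¬E ∨ ¬¬¬E ∧ D)   [double negation]
= ¬(¬D ∧ ¬E ∨ ¬E ∧ D)   [double negation]
= ¬¬E   [distribution]
= E   [double negation]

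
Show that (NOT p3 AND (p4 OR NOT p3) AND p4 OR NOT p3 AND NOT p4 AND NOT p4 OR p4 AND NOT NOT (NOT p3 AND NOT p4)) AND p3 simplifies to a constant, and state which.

(NOT p3 AND (p4 OR NOT p3) AND p4 OR NOT p3 AND NOT p4 AND NOT p4 OR p4 AND NOT NOT (NOT p3 AND NOT p4)) AND p3
= (NOT p3 AND (p4 OR NOT p3) AND p4 OR NOT p3 AND NOT p4 AND NOT p4 OR p4 AND NOT p3 AND NOT p4) AND p3   — double negation
= (NOT p3 AND p4 OR NOT p3 AND NOT p4 AND NOT p4 OR p4 AND NOT p3 AND NOT p4) AND p3   — absorption
= (NOT p3 AND p4 OR NOT p3 AND NOT p4) AND p3   — distribution
= NOT p3 AND p3   — distribution
= FALSE   — complement

FALSE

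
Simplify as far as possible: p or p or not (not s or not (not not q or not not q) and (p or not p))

p or s and q

p or p or not (not s or not (not not q or not not q) and (p or not p))
= p or p or not (not s or not q and not q and (p or not p))   — De Morgan
= p or p or not (not s or not q and not q)   — complement / identity
= p or p or not (not s or not q)   — idempotence
= p or p or s and q   — De Morgan
= p or s and q   — idempotence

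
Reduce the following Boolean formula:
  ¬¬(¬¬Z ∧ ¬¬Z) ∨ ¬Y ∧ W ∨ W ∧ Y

¬¬(¬¬Z ∧ ¬¬Z) ∨ ¬Y ∧ W ∨ W ∧ Y
= ¬(¬Z ∨ ¬Z) ∨ ¬Y ∧ W ∨ W ∧ Y   (De Morgan)
= ¬(¬Z ∨ ¬Z) ∨ (¬Y ∨ Y) ∧ W   (distribution)
= ¬¬Z ∨ (¬Y ∨ Y) ∧ W   (idempotence)
= Z ∨ (¬Y ∨ Y) ∧ W   (double negation)
= Z ∨ W   (complement / identity)

Z ∨ W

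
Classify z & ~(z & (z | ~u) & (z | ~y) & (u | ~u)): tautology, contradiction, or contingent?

contradiction

z & ~(z & (z | ~u) & (z | ~y) & (u | ~u))
= z & ~(z & (z | ~y) & (u | ~u))   — absorption
= z & ~(z & (z | ~y))   — complement / identity
= z & ~z   — absorption
= 0   — complement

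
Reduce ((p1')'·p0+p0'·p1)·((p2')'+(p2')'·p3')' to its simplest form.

((p1')'·p0+p0'·p1)·((p2')'+(p2')'·p3')'
= (p1·p0+p0'·p1)·((p2')'+(p2')'·p3')'   (double negation)
= (p1·p0+p0'·p1)·((p2')')'   (absorption)
= p1·((p2')')'   (distribution)
= p1·p2'   (double negation)

p1·p2'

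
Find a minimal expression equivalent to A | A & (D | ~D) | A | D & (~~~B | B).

A | A & (D | ~D) | A | D & (~~~B | B)
= A | A | A | D & (~~~B | B)   [complement / identity]
= A | A | A | D & (~B | B)   [double negation]
= A | A | D & (~B | B)   [idempotence]
= A | D & (~B | B)   [idempotence]
= A | D   [complement / identity]

A | D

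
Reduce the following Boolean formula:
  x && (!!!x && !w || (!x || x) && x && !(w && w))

x && !w

x && (!!!x && !w || (!x || x) && x && !(w && w))
= x && (!x && !w || (!x || x) && x && !(w && w))
= x && (!x && !w || (!x || x) && x && !w)
= x && (!x && !w || x && !w)
= x && !w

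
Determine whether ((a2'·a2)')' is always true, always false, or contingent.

((a2'·a2)')'
= a2'·a2
= 0

always false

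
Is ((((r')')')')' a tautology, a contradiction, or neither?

((((r')')')')'
= ((r')')'
= r'
This depends on r, so it is not a constant.

neither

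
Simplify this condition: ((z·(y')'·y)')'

z·y

((z·(y')'·y)')'
= z·(y')'·y   [double negation]
= z·y·y   [double negation]
= z·y   [idempotence]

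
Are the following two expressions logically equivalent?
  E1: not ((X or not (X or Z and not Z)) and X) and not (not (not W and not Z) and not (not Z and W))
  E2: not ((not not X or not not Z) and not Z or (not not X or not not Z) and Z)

E1: not ((X or not (X or Z and not Z)) and X) and not (not (not W and not Z) and not (not Z and W))
    = not ((X or not X) and X) and not (not (not W and not Z) and not (not Z and W))
    = not X and not (not (not W and not Z) and not (not Z and W))
    = not X and (not W and not Z or not Z and W)
    = not X and not Z
E2: not ((not not X or not not Z) and not Z or (not not X or not not Z) and Z)
    = not (not not X or not not Z)
    = not X and not Z
Both reduce to not X and not Z, so they are equivalent.

Yes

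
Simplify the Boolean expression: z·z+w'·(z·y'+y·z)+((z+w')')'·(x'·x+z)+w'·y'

z+w'·y'

z·z+w'·(z·y'+y·z)+((z+w')')'·(x'·x+z)+w'·y'
= z·z+w'·(z·y'+y·z)+((z+w')')'·z+w'·y'   [complement / identity]
= z·z+w'·z+((z+w')')'·z+w'·y'   [distribution]
= z·z+w'·z+(z+w')·z+w'·y'   [double negation]
= (z+w')·z+(z+w')·z+w'·y'   [distribution]
= (z+w')·z+w'·y'   [idempotence]
= z+w'·y'   [absorption]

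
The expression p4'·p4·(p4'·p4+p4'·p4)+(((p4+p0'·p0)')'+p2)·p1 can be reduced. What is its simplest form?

(p4+p2)·p1

p4'·p4·(p4'·p4+p4'·p4)+(((p4+p0'·p0)')'+p2)·p1
= p4'·p4·(p4'·p4+p4'·p4)+((p4')'+p2)·p1   (complement / identity)
= p4'·p4·p4'·p4+((p4')'+p2)·p1   (idempotence)
= p4'·p4·p4'·p4+(p4+p2)·p1   (double negation)
= p4'·p4+(p4+p2)·p1   (idempotence)
= (p4+p2)·p1   (complement / identity)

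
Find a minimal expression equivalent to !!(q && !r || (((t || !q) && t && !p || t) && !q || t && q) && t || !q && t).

q && !r || t

!!(q && !r || (((t || !q) && t && !p || t) && !q || t && q) && t || !q && t)
= !!(q && !r || ((t && !p || t) && !q || t && q) && t || !q && t)   — absorption
= q && !r || ((t && !p || t) && !q || t && q) && t || !q && t   — double negation
= q && !r || t && ((t && !p || t) && !q || t && q || !q)   — distribution
= q && !r || t && (t && !q || t && q || !q)   — absorption
= q && !r || t && (t || !q)   — distribution
= q && !r || t   — absorption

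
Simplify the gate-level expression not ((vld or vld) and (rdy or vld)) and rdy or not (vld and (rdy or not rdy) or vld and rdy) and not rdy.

not vld

not ((vld or vld) and (rdy or vld)) and rdy or not (vld and (rdy or not rdy) or vld and rdy) and not rdy
= not ((vld or vld) and (rdy or vld)) and rdy or not (vld or vld and rdy) and not rdy   (complement / identity)
= not (vld or vld and rdy) and rdy or not (vld or vld and rdy) and not rdy   (distribution)
= not (vld or vld and rdy)   (distribution)
= not vld   (absorption)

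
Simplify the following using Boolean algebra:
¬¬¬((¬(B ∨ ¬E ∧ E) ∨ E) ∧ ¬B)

¬¬¬((¬(B ∨ ¬E ∧ E) ∨ E) ∧ ¬B)
= ¬¬¬((¬B ∨ E) ∧ ¬B)   — complement / identity
= ¬((¬B ∨ E) ∧ ¬B)   — double negation
= ¬¬B   — absorption
= B   — double negation

B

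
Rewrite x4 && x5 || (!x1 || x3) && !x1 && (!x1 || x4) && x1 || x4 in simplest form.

x4

x4 && x5 || (!x1 || x3) && !x1 && (!x1 || x4) && x1 || x4
= x4 && x5 || (!x1 || x3) && !x1 && x1 || x4
= x4 && x5 || !x1 && x1 || x4
= x4 && x5 || x4
= x4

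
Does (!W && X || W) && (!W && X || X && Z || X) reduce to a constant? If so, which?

no

(!W && X || W) && (!W && X || X && Z || X)
= (!W && X || W) && (!W && X || X)   (absorption)
= !W && X || W && X   (distribution)
= X   (distribution)
This depends on X, so it is not a constant.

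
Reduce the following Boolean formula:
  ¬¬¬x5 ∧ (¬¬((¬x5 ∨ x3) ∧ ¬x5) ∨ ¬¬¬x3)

¬x5

¬¬¬x5 ∧ (¬¬((¬x5 ∨ x3) ∧ ¬x5) ∨ ¬¬¬x3)
= ¬¬¬x5 ∧ (¬¬((¬x5 ∨ x3) ∧ ¬x5) ∨ ¬x3)
= ¬¬¬x5 ∧ (¬¬¬x5 ∨ ¬x3)
= ¬¬¬x5
= ¬x5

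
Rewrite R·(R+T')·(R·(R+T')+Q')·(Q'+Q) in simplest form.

R·(R+T')·(R·(R+T')+Q')·(Q'+Q)
= R·(R+T')·(R·(R+T')+Q')
= R·(R+T')
= R

R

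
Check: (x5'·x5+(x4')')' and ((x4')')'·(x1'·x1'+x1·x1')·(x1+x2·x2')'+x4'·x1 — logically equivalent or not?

Yes

E1: (x5'·x5+(x4')')'
    = (x5'·x5+x4)'
    = x4'
E2: ((x4')')'·(x1'·x1'+x1·x1')·(x1+x2·x2')'+x4'·x1
    = ((x4')')'·x1'·(x1+x2·x2')'+x4'·x1
    = ((x4')')'·x1'·x1'+x4'·x1
    = ((x4')')'·x1'+x4'·x1
    = x4'·x1'+x4'·x1
    = x4'
Both reduce to x4', so they are equivalent.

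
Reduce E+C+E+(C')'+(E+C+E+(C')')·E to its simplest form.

E+C+E+(C')'+(E+C+E+(C')')·E
= E+C+E+(C')'   — absorption
= E+C+E+C   — double negation
= E+C   — idempotence

E+C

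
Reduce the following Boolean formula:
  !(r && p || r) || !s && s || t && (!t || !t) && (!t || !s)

!r

!(r && p || r) || !s && s || t && (!t || !t) && (!t || !s)
= !(r && p || r) || !s && s || t && (!t && !s || !t)   (distribution)
= !(r && p || r) || !s && s || t && !t   (absorption)
= !(r && p || r) || t && !t   (complement / identity)
= !(r && p || r)   (complement / identity)
= !r   (absorption)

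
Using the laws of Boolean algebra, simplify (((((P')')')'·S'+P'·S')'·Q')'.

(((((P')')')'·S'+P'·S')'·Q')'
= (((P')'·S'+P'·S')'·Q')'   (double negation)
= (P')'·S'+P'·S'+Q   (De Morgan)
= P·S'+P'·S'+Q   (double negation)
= S'+Q   (distribution)

S'+Q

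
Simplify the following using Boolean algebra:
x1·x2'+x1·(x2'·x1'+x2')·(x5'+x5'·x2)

x1·x2'+x1·(x2'·x1'+x2')·(x5'+x5'·x2)
= x1·x2'+x1·(x2'·x1'+x2')·x5'   [absorption]
= x1·x2'+x1·x2'·x5'   [absorption]
= x1·x2'   [absorption]

x1·x2'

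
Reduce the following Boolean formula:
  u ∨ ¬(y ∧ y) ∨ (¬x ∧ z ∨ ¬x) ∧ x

u ∨ ¬(y ∧ y) ∨ (¬x ∧ z ∨ ¬x) ∧ x
= u ∨ ¬y ∨ (¬x ∧ z ∨ ¬x) ∧ x   (idempotence)
= u ∨ ¬y ∨ ¬x ∧ x   (absorption)
= u ∨ ¬y   (complement / identity)

u ∨ ¬y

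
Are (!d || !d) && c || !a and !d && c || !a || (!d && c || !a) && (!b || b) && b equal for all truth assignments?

Yes

E1: (!d || !d) && c || !a
    = !d && c || !a   (idempotence)
E2: !d && c || !a || (!d && c || !a) && (!b || b) && b
    = !d && c || !a || (!d && c || !a) && b   (complement / identity)
    = !d && c || !a   (absorption)
Both reduce to !d && c || !a, so they are equivalent.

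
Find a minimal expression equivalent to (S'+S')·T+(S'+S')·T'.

(S'+S')·T+(S'+S')·T'
= S'+S'   (distribution)
= S'   (idempotence)

S'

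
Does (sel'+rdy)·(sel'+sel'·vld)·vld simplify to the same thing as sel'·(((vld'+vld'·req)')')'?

Yes

E1: (sel'+rdy)·(sel'+sel'·vld)·vld
    = (sel'+rdy)·sel'·vld
    = sel'·vld
E2: sel'·(((vld'+vld'·req)')')'
    = sel'·(((vld')')')'
    = sel'·(vld')'
    = sel'·vld
Both reduce to sel'·vld, so they are equivalent.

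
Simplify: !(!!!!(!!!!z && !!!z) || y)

!y

!(!!!!(!!!!z && !!!z) || y)
= !(!!!!(!!z && !!!z) || y)   (double negation)
= !(!!(!!z && !!!z) || y)   (double negation)
= !(!(!z || !!z) || y)   (De Morgan)
= !(z && !z || y)   (De Morgan)
= !y   (complement / identity)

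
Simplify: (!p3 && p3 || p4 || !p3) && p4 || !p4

true

(!p3 && p3 || p4 || !p3) && p4 || !p4
= (p4 || !p3) && p4 || !p4   (complement / identity)
= p4 || !p4   (absorption)
= true   (complement)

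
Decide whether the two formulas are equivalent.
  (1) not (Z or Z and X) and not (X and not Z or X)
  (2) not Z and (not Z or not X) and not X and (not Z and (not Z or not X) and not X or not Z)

Yes

E1: not (Z or Z and X) and not (X and not Z or X)
    = not Z and not (X and not Z or X)   — absorption
    = not Z and not X   — absorption
E2: not Z and (not Z or not X) and not X and (not Z and (not Z or not X) and not X or not Z)
    = not Z and (not Z or not X) and not X   — absorption
    = not Z and not X   — absorption
Both reduce to not Z and not X, so they are equivalent.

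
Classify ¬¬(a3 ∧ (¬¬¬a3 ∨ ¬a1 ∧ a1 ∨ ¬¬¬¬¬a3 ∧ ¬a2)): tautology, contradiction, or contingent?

¬¬(a3 ∧ (¬¬¬a3 ∨ ¬a1 ∧ a1 ∨ ¬¬¬¬¬a3 ∧ ¬a2))
= ¬¬(a3 ∧ (¬¬¬a3 ∨ ¬a1 ∧ a1 ∨ ¬¬¬a3 ∧ ¬a2))   — double negation
= a3 ∧ (¬¬¬a3 ∨ ¬a1 ∧ a1 ∨ ¬¬¬a3 ∧ ¬a2)   — double negation
= a3 ∧ (¬¬¬a3 ∨ ¬¬¬a3 ∧ ¬a2)   — complement / identity
= a3 ∧ ¬¬¬a3   — absorption
= a3 ∧ ¬a3   — double negation
= False   — complement

contradiction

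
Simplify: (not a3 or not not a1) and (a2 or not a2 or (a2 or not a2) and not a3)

not a3 or a1

(not a3 or not not a1) and (a2 or not a2 or (a2 or not a2) and not a3)
= (not a3 or not not a1) and (a2 or not a2)   — absorption
= not a3 or not not a1   — complement / identity
= not a3 or a1   — double negation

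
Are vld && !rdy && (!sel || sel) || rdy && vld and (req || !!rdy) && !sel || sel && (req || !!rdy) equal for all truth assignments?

No

E1: vld && !rdy && (!sel || sel) || rdy && vld
    = vld && !rdy || rdy && vld   (complement / identity)
    = vld   (distribution)
E2: (req || !!rdy) && !sel || sel && (req || !!rdy)
    = req || !!rdy   (distribution)
    = req || rdy   (double negation)
These differ: at rdy=1, req=1, sel=0, vld=0, E1 = 0 but E2 = 1.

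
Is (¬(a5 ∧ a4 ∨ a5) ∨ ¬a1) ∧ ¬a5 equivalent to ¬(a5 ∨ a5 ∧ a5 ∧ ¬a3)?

E1: (¬(a5 ∧ a4 ∨ a5) ∨ ¬a1) ∧ ¬a5
    = (¬a5 ∨ ¬a1) ∧ ¬a5   — absorption
    = ¬a5   — absorption
E2: ¬(a5 ∨ a5 ∧ a5 ∧ ¬a3)
    = ¬(a5 ∨ a5 ∧ ¬a3)   — idempotence
    = ¬a5   — absorption
Both reduce to ¬a5, so they are equivalent.

Yes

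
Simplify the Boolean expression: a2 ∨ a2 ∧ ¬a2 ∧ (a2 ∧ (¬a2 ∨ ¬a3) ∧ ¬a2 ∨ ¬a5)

a2 ∨ a2 ∧ ¬a2 ∧ (a2 ∧ (¬a2 ∨ ¬a3) ∧ ¬a2 ∨ ¬a5)
= a2 ∨ a2 ∧ ¬a2 ∧ (a2 ∧ ¬a2 ∨ ¬a5)   (absorption)
= a2 ∨ a2 ∧ ¬a2   (absorption)
= a2   (complement / identity)

a2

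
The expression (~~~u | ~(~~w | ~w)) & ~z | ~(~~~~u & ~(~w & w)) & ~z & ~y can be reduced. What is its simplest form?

(~~~u | ~(~~w | ~w)) & ~z | ~(~~~~u & ~(~w & w)) & ~z & ~y
= (~~~u | ~(~~w | ~w)) & ~z | (~~~u | ~w & w) & ~z & ~y   (De Morgan)
= (~~~u | ~w & w) & ~z | (~~~u | ~w & w) & ~z & ~y   (De Morgan)
= (~~~u | ~w & w) & ~z   (absorption)
= (~u | ~w & w) & ~z   (double negation)
= ~u & ~z   (complement / identity)

~u & ~z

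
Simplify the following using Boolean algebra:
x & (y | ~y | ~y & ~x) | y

x | y

x & (y | ~y | ~y & ~x) | y
= x & (y | ~y) | y   [absorption]
= x | y   [complement / identity]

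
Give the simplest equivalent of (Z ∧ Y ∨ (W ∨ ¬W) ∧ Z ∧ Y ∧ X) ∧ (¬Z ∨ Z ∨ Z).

Z ∧ Y

(Z ∧ Y ∨ (W ∨ ¬W) ∧ Z ∧ Y ∧ X) ∧ (¬Z ∨ Z ∨ Z)
= (Z ∧ Y ∨ (W ∨ ¬W) ∧ Z ∧ Y ∧ X) ∧ (¬Z ∨ Z)   — idempotence
= Z ∧ Y ∨ (W ∨ ¬W) ∧ Z ∧ Y ∧ X   — complement / identity
= Z ∧ Y ∨ Z ∧ Y ∧ X   — complement / identity
= Z ∧ Y   — absorption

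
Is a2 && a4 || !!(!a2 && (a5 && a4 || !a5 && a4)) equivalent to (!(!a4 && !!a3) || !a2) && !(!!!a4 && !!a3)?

E1: a2 && a4 || !!(!a2 && (a5 && a4 || !a5 && a4))
    = a2 && a4 || !!(!a2 && a4)   [distribution]
    = a2 && a4 || !a2 && a4   [double negation]
    = a4   [distribution]
E2: (!(!a4 && !!a3) || !a2) && !(!!!a4 && !!a3)
    = (!(!a4 && !!a3) || !a2) && !(!a4 && !!a3)   [double negation]
    = !(!a4 && !!a3)   [absorption]
    = a4 || !a3   [De Morgan]
These differ: at a2=1, a3=0, a4=0, a5=0, E1 = 0 but E2 = 1.

No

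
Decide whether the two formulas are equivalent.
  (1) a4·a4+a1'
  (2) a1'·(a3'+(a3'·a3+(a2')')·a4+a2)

No

E1: a4·a4+a1'
    = a4+a1'   [idempotence]
E2: a1'·(a3'+(a3'·a3+(a2')')·a4+a2)
    = a1'·(a3'+(a3'·a3+a2)·a4+a2)   [double negation]
    = a1'·(a3'+a2·a4+a2)   [complement / identity]
    = a1'·(a3'+a2)   [absorption]
These differ: at a1=1, a2=0, a3=1, a4=1, E1 = 1 but E2 = 0.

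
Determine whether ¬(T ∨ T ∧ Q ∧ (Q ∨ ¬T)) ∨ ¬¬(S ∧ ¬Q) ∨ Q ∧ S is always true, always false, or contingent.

contingent

¬(T ∨ T ∧ Q ∧ (Q ∨ ¬T)) ∨ ¬¬(S ∧ ¬Q) ∨ Q ∧ S
= ¬(T ∨ T ∧ Q) ∨ ¬¬(S ∧ ¬Q) ∨ Q ∧ S   (absorption)
= ¬(T ∨ T ∧ Q) ∨ S ∧ ¬Q ∨ Q ∧ S   (double negation)
= ¬T ∨ S ∧ ¬Q ∨ Q ∧ S   (absorption)
= ¬T ∨ S   (distribution)
This depends on S, T, so it is not a constant.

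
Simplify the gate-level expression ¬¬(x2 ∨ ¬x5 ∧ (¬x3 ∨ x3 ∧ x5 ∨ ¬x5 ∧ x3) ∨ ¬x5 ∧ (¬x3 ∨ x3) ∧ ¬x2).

x2 ∨ ¬x5

¬¬(x2 ∨ ¬x5 ∧ (¬x3 ∨ x3 ∧ x5 ∨ ¬x5 ∧ x3) ∨ ¬x5 ∧ (¬x3 ∨ x3) ∧ ¬x2)
= ¬¬(x2 ∨ ¬x5 ∧ (¬x3 ∨ x3) ∨ ¬x5 ∧ (¬x3 ∨ x3) ∧ ¬x2)
= ¬¬(x2 ∨ ¬x5 ∧ (¬x3 ∨ x3))
= x2 ∨ ¬x5 ∧ (¬x3 ∨ x3)
= x2 ∨ ¬x5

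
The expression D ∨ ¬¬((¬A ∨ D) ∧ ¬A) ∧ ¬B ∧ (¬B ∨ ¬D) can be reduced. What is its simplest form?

D ∨ ¬A ∧ ¬B

D ∨ ¬¬((¬A ∨ D) ∧ ¬A) ∧ ¬B ∧ (¬B ∨ ¬D)
= D ∨ ¬¬((¬A ∨ D) ∧ ¬A) ∧ ¬B   (absorption)
= D ∨ ¬¬¬A ∧ ¬B   (absorption)
= D ∨ ¬A ∧ ¬B   (double negation)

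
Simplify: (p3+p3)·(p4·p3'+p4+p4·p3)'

(p3+p3)·(p4·p3'+p4+p4·p3)'
= p3·(p4·p3'+p4+p4·p3)'   — idempotence
= p3·(p4·p3'+p4)'   — absorption
= p3·p4'   — absorption

p3·p4'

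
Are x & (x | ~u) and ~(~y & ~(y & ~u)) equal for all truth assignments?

No

E1: x & (x | ~u)
    = x   — absorption
E2: ~(~y & ~(y & ~u))
    = y | y & ~u   — De Morgan
    = y   — absorption
These differ: at u=0, x=1, y=0, E1 = 1 but E2 = 0.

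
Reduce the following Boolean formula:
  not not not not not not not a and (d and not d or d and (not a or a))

not not not not not not not a and (d and not d or d and (not a or a))
= not not not not not a and (d and not d or d and (not a or a))   — double negation
= not not not not not a and d and (not a or a)   — complement / identity
= not not not a and d and (not a or a)   — double negation
= not not not a and d   — complement / identity
= not a and d   — double negation

not a and d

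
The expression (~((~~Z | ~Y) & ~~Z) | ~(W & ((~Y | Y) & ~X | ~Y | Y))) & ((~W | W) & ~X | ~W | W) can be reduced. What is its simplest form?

~Z | ~W

(~((~~Z | ~Y) & ~~Z) | ~(W & ((~Y | Y) & ~X | ~Y | Y))) & ((~W | W) & ~X | ~W | W)
= (~((~~Z | ~Y) & ~~Z) | ~(W & ((~Y | Y) & ~X | ~Y | Y))) & (~W | W)   — absorption
= (~~~Z | ~(W & ((~Y | Y) & ~X | ~Y | Y))) & (~W | W)   — absorption
= (~~~Z | ~(W & (~Y | Y))) & (~W | W)   — absorption
= (~~~Z | ~W) & (~W | W)   — complement / identity
= ~~~Z | ~W   — complement / identity
= ~Z | ~W   — double negation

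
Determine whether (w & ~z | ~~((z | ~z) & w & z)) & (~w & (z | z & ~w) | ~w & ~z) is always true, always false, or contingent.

(w & ~z | ~~((z | ~z) & w & z)) & (~w & (z | z & ~w) | ~w & ~z)
= (w & ~z | ~~(w & z)) & (~w & (z | z & ~w) | ~w & ~z)   [complement / identity]
= (w & ~z | ~~(w & z)) & (~w & z | ~w & ~z)   [absorption]
= (w & ~z | ~~(w & z)) & ~w   [distribution]
= (w & ~z | w & z) & ~w   [double negation]
= w & ~w   [distribution]
= 0   [complement]

always false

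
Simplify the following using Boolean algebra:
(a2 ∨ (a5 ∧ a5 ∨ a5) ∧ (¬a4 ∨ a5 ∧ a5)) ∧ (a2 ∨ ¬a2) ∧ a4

(a2 ∨ (a5 ∧ a5 ∨ a5) ∧ (¬a4 ∨ a5 ∧ a5)) ∧ (a2 ∨ ¬a2) ∧ a4
= (a2 ∨ (a5 ∧ a5 ∨ a5) ∧ (¬a4 ∨ a5 ∧ a5)) ∧ a4   [complement / identity]
= (a2 ∨ a5 ∧ ¬a4 ∨ a5 ∧ a5) ∧ a4   [distribution]
= (a2 ∨ a5 ∧ ¬a4 ∨ a5) ∧ a4   [idempotence]
= (a2 ∨ a5) ∧ a4   [absorption]

(a2 ∨ a5) ∧ a4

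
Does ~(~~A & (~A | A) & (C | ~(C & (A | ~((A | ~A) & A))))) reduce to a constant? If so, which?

no

~(~~A & (~A | A) & (C | ~(C & (A | ~((A | ~A) & A)))))
= ~(~~A & (~A | A) & (C | ~(C & (A | ~A))))   (complement / identity)
= ~(~~A & (~A | A) & (C | ~C))   (complement / identity)
= ~(~~A & (~A | A))   (complement / identity)
= ~~~A   (complement / identity)
= ~A   (double negation)
This depends on A, so it is not a constant.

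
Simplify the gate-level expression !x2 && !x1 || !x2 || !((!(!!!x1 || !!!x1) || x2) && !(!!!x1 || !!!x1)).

!x2 || !x1

!x2 && !x1 || !x2 || !((!(!!!x1 || !!!x1) || x2) && !(!!!x1 || !!!x1))
= !x2 && !x1 || !x2 || !!(!!!x1 || !!!x1)
= !x2 && !x1 || !x2 || !!!!!x1
= !x2 && !x1 || !x2 || !!!x1
= !x2 && !x1 || !x2 || !x1
= !x2 || !x1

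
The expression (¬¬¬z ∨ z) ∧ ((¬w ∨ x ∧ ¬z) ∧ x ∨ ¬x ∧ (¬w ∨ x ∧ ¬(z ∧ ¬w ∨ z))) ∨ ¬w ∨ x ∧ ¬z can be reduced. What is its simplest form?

(¬¬¬z ∨ z) ∧ ((¬w ∨ x ∧ ¬z) ∧ x ∨ ¬x ∧ (¬w ∨ x ∧ ¬(z ∧ ¬w ∨ z))) ∨ ¬w ∨ x ∧ ¬z
= (¬¬¬z ∨ z) ∧ ((¬w ∨ x ∧ ¬z) ∧ x ∨ ¬x ∧ (¬w ∨ x ∧ ¬z)) ∨ ¬w ∨ x ∧ ¬z   [absorption]
= (¬¬¬z ∨ z) ∧ (¬w ∨ x ∧ ¬z) ∨ ¬w ∨ x ∧ ¬z   [distribution]
= (¬z ∨ z) ∧ (¬w ∨ x ∧ ¬z) ∨ ¬w ∨ x ∧ ¬z   [double negation]
= ¬w ∨ x ∧ ¬z ∨ ¬w ∨ x ∧ ¬z   [complement / identity]
= ¬w ∨ x ∧ ¬z   [idempotence]

¬w ∨ x ∧ ¬z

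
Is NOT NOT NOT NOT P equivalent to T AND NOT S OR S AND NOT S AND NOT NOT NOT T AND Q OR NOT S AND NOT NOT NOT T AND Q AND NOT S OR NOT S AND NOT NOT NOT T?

No

E1: NOT NOT NOT NOT P
    = NOT NOT P
    = P
E2: T AND NOT S OR S AND NOT S AND NOT NOT NOT T AND Q OR NOT S AND NOT NOT NOT T AND Q AND NOT S OR NOT S AND NOT NOT NOT T
    = T AND NOT S OR NOT S AND NOT NOT NOT T AND Q OR NOT S AND NOT NOT NOT T
    = T AND NOT S OR NOT S AND NOT NOT NOT T
    = T AND NOT S OR NOT S AND NOT T
    = NOT S
These differ: at P=1, Q=1, S=1, T=1, E1 = 1 but E2 = 0.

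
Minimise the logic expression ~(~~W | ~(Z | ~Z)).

~(~~W | ~(Z | ~Z))
= ~W & (Z | ~Z)   [De Morgan]
= ~W   [complement / identity]

~W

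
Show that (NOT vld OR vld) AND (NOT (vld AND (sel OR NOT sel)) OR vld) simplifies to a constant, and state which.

(NOT vld OR vld) AND (NOT (vld AND (sel OR NOT sel)) OR vld)
= (NOT vld OR vld) AND (NOT vld OR vld)
= NOT vld OR vld
= TRUE

TRUE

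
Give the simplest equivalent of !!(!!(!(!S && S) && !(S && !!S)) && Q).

!S && Q

!!(!!(!(!S && S) && !(S && !!S)) && Q)
= !!(!(!S && S || S && !!S) && Q)   [De Morgan]
= !!(!(!S && S || S && S) && Q)   [double negation]
= !!(!S && Q)   [distribution]
= !S && Q   [double negation]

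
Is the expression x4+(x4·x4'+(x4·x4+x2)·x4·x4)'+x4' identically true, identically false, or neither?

identically true

x4+(x4·x4'+(x4·x4+x2)·x4·x4)'+x4'
= x4+(x4·x4'+x4·x4)'+x4'   — absorption
= x4+x4'+x4'   — distribution
= x4+x4'   — idempotence
= 1   — complement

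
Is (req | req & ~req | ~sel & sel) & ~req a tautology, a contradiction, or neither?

(req | req & ~req | ~sel & sel) & ~req
= (req | ~sel & sel) & ~req   — complement / identity
= req & ~req   — complement / identity
= 0   — complement

contradiction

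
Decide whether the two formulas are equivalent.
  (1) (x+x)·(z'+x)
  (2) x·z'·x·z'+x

E1: (x+x)·(z'+x)
    = x+x·z'   — distribution
    = x   — absorption
E2: x·z'·x·z'+x
    = x·z'+x   — idempotence
    = x   — absorption
Both reduce to x, so they are equivalent.

Yes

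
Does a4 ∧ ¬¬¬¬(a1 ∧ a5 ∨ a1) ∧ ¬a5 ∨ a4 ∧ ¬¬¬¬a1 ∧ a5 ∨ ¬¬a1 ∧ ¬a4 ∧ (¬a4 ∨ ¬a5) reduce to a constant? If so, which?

a4 ∧ ¬¬¬¬(a1 ∧ a5 ∨ a1) ∧ ¬a5 ∨ a4 ∧ ¬¬¬¬a1 ∧ a5 ∨ ¬¬a1 ∧ ¬a4 ∧ (¬a4 ∨ ¬a5)
= a4 ∧ ¬¬¬¬(a1 ∧ a5 ∨ a1) ∧ ¬a5 ∨ a4 ∧ ¬¬¬¬a1 ∧ a5 ∨ ¬¬a1 ∧ ¬a4   (absorption)
= a4 ∧ ¬¬¬¬a1 ∧ ¬a5 ∨ a4 ∧ ¬¬¬¬a1 ∧ a5 ∨ ¬¬a1 ∧ ¬a4   (absorption)
= a4 ∧ ¬¬¬¬a1 ∨ ¬¬a1 ∧ ¬a4   (distribution)
= a4 ∧ ¬¬a1 ∨ ¬¬a1 ∧ ¬a4   (double negation)
= ¬¬a1   (distribution)
= a1   (double negation)
This depends on a1, so it is not a constant.

no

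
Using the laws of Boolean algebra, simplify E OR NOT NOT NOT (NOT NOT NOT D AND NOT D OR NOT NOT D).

E OR NOT NOT NOT (NOT NOT NOT D AND NOT D OR NOT NOT D)
= E OR NOT (NOT NOT NOT D AND NOT D OR NOT NOT D)   — double negation
= E OR NOT (NOT D AND NOT D OR NOT NOT D)   — double negation
= E OR NOT (NOT D OR NOT NOT D)   — idempotence
= E OR D AND NOT D   — De Morgan
= E   — complement / identity

E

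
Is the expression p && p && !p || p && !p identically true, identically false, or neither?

p && p && !p || p && !p
= p && p && !p   — complement / identity
= p && !p   — idempotence
= false   — complement

identically false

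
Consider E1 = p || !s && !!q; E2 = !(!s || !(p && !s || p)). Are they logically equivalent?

E1: p || !s && !!q
    = p || !s && q
E2: !(!s || !(p && !s || p))
    = !(!s || !p)
    = s && p
These differ: at p=1, q=1, s=0, E1 = 1 but E2 = 0.

No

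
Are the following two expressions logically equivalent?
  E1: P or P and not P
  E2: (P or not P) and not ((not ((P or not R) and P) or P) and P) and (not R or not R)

E1: P or P and not P
    = P
E2: (P or not P) and not ((not ((P or not R) and P) or P) and P) and (not R or not R)
    = (P or not P) and not ((not P or P) and P) and (not R or not R)
    = not ((not P or P) and P) and (not R or not R)
    = not P and (not R or not R)
    = not P and not R
These differ: at P=1, R=0, E1 = 1 but E2 = 0.

No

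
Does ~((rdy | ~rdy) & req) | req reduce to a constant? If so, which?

yes, True

~((rdy | ~rdy) & req) | req
= ~req | req   [complement / identity]
= 1   [complement]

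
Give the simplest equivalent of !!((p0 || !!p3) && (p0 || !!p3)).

p0 || p3

!!((p0 || !!p3) && (p0 || !!p3))
= !!(p0 || !!p3)   (idempotence)
= p0 || !!p3   (double negation)
= p0 || p3   (double negation)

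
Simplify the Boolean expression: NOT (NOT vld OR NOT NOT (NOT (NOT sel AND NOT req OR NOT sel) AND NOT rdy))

vld AND (NOT sel OR rdy)

NOT (NOT vld OR NOT NOT (NOT (NOT sel AND NOT req OR NOT sel) AND NOT rdy))
= vld AND NOT (NOT (NOT sel AND NOT req OR NOT sel) AND NOT rdy)   — De Morgan
= vld AND (NOT sel AND NOT req OR NOT sel OR rdy)   — De Morgan
= vld AND (NOT sel OR rdy)   — absorption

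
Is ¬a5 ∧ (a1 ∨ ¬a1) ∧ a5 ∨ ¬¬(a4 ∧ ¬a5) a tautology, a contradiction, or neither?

¬a5 ∧ (a1 ∨ ¬a1) ∧ a5 ∨ ¬¬(a4 ∧ ¬a5)
= ¬a5 ∧ (a1 ∨ ¬a1) ∧ a5 ∨ a4 ∧ ¬a5   [double negation]
= ¬a5 ∧ a5 ∨ a4 ∧ ¬a5   [complement / identity]
= a4 ∧ ¬a5   [complement / identity]
This depends on a4, a5, so it is not a constant.

neither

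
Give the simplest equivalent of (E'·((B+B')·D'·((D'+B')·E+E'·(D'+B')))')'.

E+D'

(E'·((B+B')·D'·((D'+B')·E+E'·(D'+B')))')'
= (E'·((B+B')·D'·(D'+B'))')'   — distribution
= E+(B+B')·D'·(D'+B')   — De Morgan
= E+D'·(D'+B')   — complement / identity
= E+D'   — absorption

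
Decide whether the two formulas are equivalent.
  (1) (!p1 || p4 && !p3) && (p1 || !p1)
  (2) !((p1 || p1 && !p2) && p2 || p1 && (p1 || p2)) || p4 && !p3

E1: (!p1 || p4 && !p3) && (p1 || !p1)
    = !p1 || p4 && !p3   — complement / identity
E2: !((p1 || p1 && !p2) && p2 || p1 && (p1 || p2)) || p4 && !p3
    = !(p1 && p2 || p1 && (p1 || p2)) || p4 && !p3   — absorption
    = !(p1 && p2 || p1) || p4 && !p3   — absorption
    = !p1 || p4 && !p3   — absorption
Both reduce to !p1 || p4 && !p3, so they are equivalent.

Yes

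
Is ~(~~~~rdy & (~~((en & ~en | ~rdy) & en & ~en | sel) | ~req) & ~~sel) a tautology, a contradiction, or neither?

neither

~(~~~~rdy & (~~((en & ~en | ~rdy) & en & ~en | sel) | ~req) & ~~sel)
= ~(~~~~rdy & (~~(en & ~en | sel) | ~req) & ~~sel)   (absorption)
= ~(~~~~rdy & (~~sel | ~req) & ~~sel)   (complement / identity)
= ~(~~~~rdy & ~~sel)   (absorption)
= ~(~~rdy & ~~sel)   (double negation)
= ~rdy | ~sel   (De Morgan)
This depends on rdy, sel, so it is not a constant.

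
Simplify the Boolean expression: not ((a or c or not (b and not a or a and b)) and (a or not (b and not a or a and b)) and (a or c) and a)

not ((a or c or not (b and not a or a and b)) and (a or not (b and not a or a and b)) and (a or c) and a)
= not (((a or c) and a or not (b and not a or a and b)) and (a or c) and a)   (distribution)
= not (((a or c) and a or not b) and (a or c) and a)   (distribution)
= not ((a or c) and a)   (absorption)
= not a   (absorption)

not a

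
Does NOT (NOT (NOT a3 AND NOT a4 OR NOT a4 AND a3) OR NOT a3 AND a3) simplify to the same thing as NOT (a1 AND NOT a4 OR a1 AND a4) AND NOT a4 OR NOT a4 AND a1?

Yes

E1: NOT (NOT (NOT a3 AND NOT a4 OR NOT a4 AND a3) OR NOT a3 AND a3)
    = NOT (NOT NOT a4 OR NOT a3 AND a3)   — distribution
    = NOT NOT NOT a4   — complement / identity
    = NOT a4   — double negation
E2: NOT (a1 AND NOT a4 OR a1 AND a4) AND NOT a4 OR NOT a4 AND a1
    = NOT a1 AND NOT a4 OR NOT a4 AND a1   — distribution
    = NOT a4   — distribution
Both reduce to NOT a4, so they are equivalent.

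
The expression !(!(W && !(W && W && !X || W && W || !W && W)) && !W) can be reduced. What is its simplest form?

!(!(W && !(W && W && !X || W && W || !W && W)) && !W)
= !(!(W && !(W && W || !W && W)) && !W)   — absorption
= W && !(W && W || !W && W) || W   — De Morgan
= W && !W || W   — distribution
= W   — complement / identity

W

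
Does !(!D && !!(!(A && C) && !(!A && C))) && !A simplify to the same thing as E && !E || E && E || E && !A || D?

No

E1: !(!D && !!(!(A && C) && !(!A && C))) && !A
    = !(!D && !(A && C || !A && C)) && !A   [De Morgan]
    = !(!D && !C) && !A   [distribution]
    = (D || C) && !A   [De Morgan]
E2: E && !E || E && E || E && !A || D
    = E || E && !A || D   [distribution]
    = E || D   [absorption]
These differ: at A=1, C=1, D=1, E=1, E1 = 0 but E2 = 1.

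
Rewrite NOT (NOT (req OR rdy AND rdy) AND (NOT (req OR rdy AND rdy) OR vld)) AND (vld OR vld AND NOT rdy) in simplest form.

(req OR rdy) AND vld

NOT (NOT (req OR rdy AND rdy) AND (NOT (req OR rdy AND rdy) OR vld)) AND (vld OR vld AND NOT rdy)
= NOT NOT (req OR rdy AND rdy) AND (vld OR vld AND NOT rdy)   — absorption
= NOT NOT (req OR rdy) AND (vld OR vld AND NOT rdy)   — idempotence
= (req OR rdy) AND (vld OR vld AND NOT rdy)   — double negation
= (req OR rdy) AND vld   — absorption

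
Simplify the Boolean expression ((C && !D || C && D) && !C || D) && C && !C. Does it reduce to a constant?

false

((C && !D || C && D) && !C || D) && C && !C
= (C && !C || D) && C && !C   (distribution)
= C && !C   (absorption)
= false   (complement)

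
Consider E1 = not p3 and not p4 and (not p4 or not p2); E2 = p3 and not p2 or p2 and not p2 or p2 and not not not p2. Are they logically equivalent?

No

E1: not p3 and not p4 and (not p4 or not p2)
    = not p3 and not p4
E2: p3 and not p2 or p2 and not p2 or p2 and not not not p2
    = p3 and not p2 or p2 and not not not p2
    = p3 and not p2 or p2 and not p2
    = p3 and not p2
These differ: at p2=0, p3=1, p4=0, E1 = 0 but E2 = 1.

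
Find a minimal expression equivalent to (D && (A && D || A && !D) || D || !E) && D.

D

(D && (A && D || A && !D) || D || !E) && D
= (D && A || D || !E) && D   (distribution)
= (D || !E) && D   (absorption)
= D   (absorption)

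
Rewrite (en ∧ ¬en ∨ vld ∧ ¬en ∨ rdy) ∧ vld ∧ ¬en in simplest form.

(en ∧ ¬en ∨ vld ∧ ¬en ∨ rdy) ∧ vld ∧ ¬en
= (vld ∧ ¬en ∨ rdy) ∧ vld ∧ ¬en   (complement / identity)
= vld ∧ ¬en   (absorption)

vld ∧ ¬en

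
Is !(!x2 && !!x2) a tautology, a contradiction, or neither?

tautology

!(!x2 && !!x2)
= x2 || !x2
= true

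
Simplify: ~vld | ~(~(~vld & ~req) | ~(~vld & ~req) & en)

~vld

~vld | ~(~(~vld & ~req) | ~(~vld & ~req) & en)
= ~vld | ~~(~vld & ~req)
= ~vld | ~vld & ~req
= ~vld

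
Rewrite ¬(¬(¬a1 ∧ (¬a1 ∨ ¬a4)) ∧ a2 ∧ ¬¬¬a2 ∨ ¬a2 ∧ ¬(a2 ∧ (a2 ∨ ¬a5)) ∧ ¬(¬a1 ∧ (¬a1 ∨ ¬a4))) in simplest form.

¬a1 ∨ a2

¬(¬(¬a1 ∧ (¬a1 ∨ ¬a4)) ∧ a2 ∧ ¬¬¬a2 ∨ ¬a2 ∧ ¬(a2 ∧ (a2 ∨ ¬a5)) ∧ ¬(¬a1 ∧ (¬a1 ∨ ¬a4)))
= ¬(¬(¬a1 ∧ (¬a1 ∨ ¬a4)) ∧ (a2 ∧ ¬¬¬a2 ∨ ¬a2 ∧ ¬(a2 ∧ (a2 ∨ ¬a5))))
= ¬(¬(¬a1 ∧ (¬a1 ∨ ¬a4)) ∧ (a2 ∧ ¬¬¬a2 ∨ ¬a2 ∧ ¬a2))
= ¬(¬(¬a1 ∧ (¬a1 ∨ ¬a4)) ∧ (a2 ∧ ¬a2 ∨ ¬a2 ∧ ¬a2))
= ¬(¬¬a1 ∧ (a2 ∧ ¬a2 ∨ ¬a2 ∧ ¬a2))
= ¬(¬¬a1 ∧ ¬a2)
= ¬a1 ∨ a2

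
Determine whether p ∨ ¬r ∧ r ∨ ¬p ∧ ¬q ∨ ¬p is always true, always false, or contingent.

always true

p ∨ ¬r ∧ r ∨ ¬p ∧ ¬q ∨ ¬p
= p ∨ ¬p ∧ ¬q ∨ ¬p   (complement / identity)
= p ∨ ¬p   (absorption)
= True   (complement)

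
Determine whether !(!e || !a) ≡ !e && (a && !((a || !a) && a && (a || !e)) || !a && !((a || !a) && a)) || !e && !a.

E1: !(!e || !a)
    = e && a
E2: !e && (a && !((a || !a) && a && (a || !e)) || !a && !((a || !a) && a)) || !e && !a
    = !e && (a && !((a || !a) && a) || !a && !((a || !a) && a)) || !e && !a
    = !e && !((a || !a) && a) || !e && !a
    = !e && !a || !e && !a
    = !e && !a
These differ: at a=0, e=0, E1 = 0 but E2 = 1.

No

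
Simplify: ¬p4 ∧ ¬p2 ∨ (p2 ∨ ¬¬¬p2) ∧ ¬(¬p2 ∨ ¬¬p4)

¬p4

¬p4 ∧ ¬p2 ∨ (p2 ∨ ¬¬¬p2) ∧ ¬(¬p2 ∨ ¬¬p4)
= ¬p4 ∧ ¬p2 ∨ (p2 ∨ ¬¬¬p2) ∧ p2 ∧ ¬p4   — De Morgan
= ¬p4 ∧ ¬p2 ∨ (p2 ∨ ¬p2) ∧ p2 ∧ ¬p4   — double negation
= ¬p4 ∧ ¬p2 ∨ p2 ∧ ¬p4   — complement / identity
= ¬p4   — distribution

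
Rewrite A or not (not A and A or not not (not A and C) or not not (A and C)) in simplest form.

A or not (not A and A or not not (not A and C) or not not (A and C))
= A or not (not not (not A and C) or not not (A and C))   (complement / identity)
= A or not (not A and C or not not (A and C))   (double negation)
= A or not (not A and C or A and C)   (double negation)
= A or not C   (distribution)

A or not C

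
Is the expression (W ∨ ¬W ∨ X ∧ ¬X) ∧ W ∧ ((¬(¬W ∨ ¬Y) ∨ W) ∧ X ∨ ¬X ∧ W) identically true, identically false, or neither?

(W ∨ ¬W ∨ X ∧ ¬X) ∧ W ∧ ((¬(¬W ∨ ¬Y) ∨ W) ∧ X ∨ ¬X ∧ W)
= (W ∨ ¬W) ∧ W ∧ ((¬(¬W ∨ ¬Y) ∨ W) ∧ X ∨ ¬X ∧ W)
= (W ∨ ¬W) ∧ W ∧ ((W ∧ Y ∨ W) ∧ X ∨ ¬X ∧ W)
= W ∧ ((W ∧ Y ∨ W) ∧ X ∨ ¬X ∧ W)
= W ∧ (W ∧ X ∨ ¬X ∧ W)
= W ∧ W
= W
This depends on W, so it is not a constant.

neither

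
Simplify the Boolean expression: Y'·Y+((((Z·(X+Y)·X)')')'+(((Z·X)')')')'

Y'·Y+((((Z·(X+Y)·X)')')'+(((Z·X)')')')'
= ((((Z·(X+Y)·X)')')'+(((Z·X)')')')'
= ((((Z·X)')')'+(((Z·X)')')')'
= ((Z·X)')'·((Z·X)')'
= ((Z·X)')'
= Z·X

Z·X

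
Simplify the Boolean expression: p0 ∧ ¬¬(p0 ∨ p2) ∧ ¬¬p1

p0 ∧ p1

p0 ∧ ¬¬(p0 ∨ p2) ∧ ¬¬p1
= p0 ∧ (p0 ∨ p2) ∧ ¬¬p1   (double negation)
= p0 ∧ (p0 ∨ p2) ∧ p1   (double negation)
= p0 ∧ p1   (absorption)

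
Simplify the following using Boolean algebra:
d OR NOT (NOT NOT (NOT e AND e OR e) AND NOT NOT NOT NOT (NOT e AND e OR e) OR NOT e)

d OR NOT (NOT NOT (NOT e AND e OR e) AND NOT NOT NOT NOT (NOT e AND e OR e) OR NOT e)
= d OR NOT (NOT NOT (NOT e AND e OR e) AND NOT NOT (NOT e AND e OR e) OR NOT e)
= d OR NOT (NOT NOT (NOT e AND e OR e) OR NOT e)
= d OR NOT (NOT NOT e OR NOT e)
= d OR NOT e AND e
= d

d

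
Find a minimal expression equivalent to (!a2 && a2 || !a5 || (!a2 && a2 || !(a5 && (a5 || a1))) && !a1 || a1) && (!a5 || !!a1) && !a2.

(!a2 && a2 || !a5 || (!a2 && a2 || !(a5 && (a5 || a1))) && !a1 || a1) && (!a5 || !!a1) && !a2
= (!a2 && a2 || !a5 || (!a2 && a2 || !(a5 && (a5 || a1))) && !a1 || a1) && (!a5 || a1) && !a2
= (!a2 && a2 || !a5 || (!a2 && a2 || !a5) && !a1 || a1) && (!a5 || a1) && !a2
= (!a2 && a2 || !a5 || a1) && (!a5 || a1) && !a2
= (!a5 || a1) && (!a5 || a1) && !a2
= (!a5 || a1) && !a2

(!a5 || a1) && !a2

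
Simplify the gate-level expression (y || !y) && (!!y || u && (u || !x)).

(y || !y) && (!!y || u && (u || !x))
= (y || !y) && (!!y || u)   (absorption)
= !!y || u   (complement / identity)
= y || u   (double negation)

y || u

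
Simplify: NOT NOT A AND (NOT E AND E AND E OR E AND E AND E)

NOT NOT A AND (NOT E AND E AND E OR E AND E AND E)
= NOT NOT A AND E AND E   — distribution
= NOT NOT A AND E   — idempotence
= A AND E   — double negation

A AND E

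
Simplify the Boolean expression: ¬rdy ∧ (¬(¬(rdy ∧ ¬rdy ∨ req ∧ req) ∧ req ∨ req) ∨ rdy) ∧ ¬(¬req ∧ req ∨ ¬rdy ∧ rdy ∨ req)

¬rdy ∧ (¬(¬(rdy ∧ ¬rdy ∨ req ∧ req) ∧ req ∨ req) ∨ rdy) ∧ ¬(¬req ∧ req ∨ ¬rdy ∧ rdy ∨ req)
= ¬rdy ∧ (¬(¬(req ∧ req) ∧ req ∨ req) ∨ rdy) ∧ ¬(¬req ∧ req ∨ ¬rdy ∧ rdy ∨ req)   — complement / identity
= ¬rdy ∧ (¬(¬req ∧ req ∨ req) ∨ rdy) ∧ ¬(¬req ∧ req ∨ ¬rdy ∧ rdy ∨ req)   — idempotence
= ¬rdy ∧ (¬(¬req ∧ req ∨ req) ∨ rdy) ∧ ¬(¬req ∧ req ∨ req)   — complement / identity
= ¬rdy ∧ ¬(¬req ∧ req ∨ req)   — absorption
= ¬rdy ∧ ¬req   — complement / identity

¬rdy ∧ ¬req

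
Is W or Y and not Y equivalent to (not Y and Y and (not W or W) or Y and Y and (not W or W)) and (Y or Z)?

No

E1: W or Y and not Y
    = W   [complement / identity]
E2: (not Y and Y and (not W or W) or Y and Y and (not W or W)) and (Y or Z)
    = Y and (not W or W) and (Y or Z)   [distribution]
    = Y and (Y or Z)   [complement / identity]
    = Y   [absorption]
These differ: at W=1, Y=0, Z=0, E1 = 1 but E2 = 0.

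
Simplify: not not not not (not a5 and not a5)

not not not not (not a5 and not a5)
= not not (not a5 and not a5)   — double negation
= not (a5 or a5)   — De Morgan
= not a5   — idempotence

not a5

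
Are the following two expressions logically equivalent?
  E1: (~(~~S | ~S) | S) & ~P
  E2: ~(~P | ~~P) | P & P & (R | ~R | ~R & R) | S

E1: (~(~~S | ~S) | S) & ~P
    = (~S & S | S) & ~P
    = S & ~P
E2: ~(~P | ~~P) | P & P & (R | ~R | ~R & R) | S
    = ~(~P | ~~P) | P & P & (R | ~R) | S
    = ~(~P | ~~P) | P & P | S
    = P & ~P | P & P | S
    = P | S
These differ: at P=1, R=0, S=0, E1 = 0 but E2 = 1.

No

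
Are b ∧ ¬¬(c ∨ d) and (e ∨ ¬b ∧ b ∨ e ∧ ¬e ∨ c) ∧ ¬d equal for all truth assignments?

No

E1: b ∧ ¬¬(c ∨ d)
    = b ∧ (c ∨ d)
E2: (e ∨ ¬b ∧ b ∨ e ∧ ¬e ∨ c) ∧ ¬d
    = (e ∨ ¬b ∧ b ∨ c) ∧ ¬d
    = (e ∨ c) ∧ ¬d
These differ: at b=1, c=1, d=1, e=1, E1 = 1 but E2 = 0.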